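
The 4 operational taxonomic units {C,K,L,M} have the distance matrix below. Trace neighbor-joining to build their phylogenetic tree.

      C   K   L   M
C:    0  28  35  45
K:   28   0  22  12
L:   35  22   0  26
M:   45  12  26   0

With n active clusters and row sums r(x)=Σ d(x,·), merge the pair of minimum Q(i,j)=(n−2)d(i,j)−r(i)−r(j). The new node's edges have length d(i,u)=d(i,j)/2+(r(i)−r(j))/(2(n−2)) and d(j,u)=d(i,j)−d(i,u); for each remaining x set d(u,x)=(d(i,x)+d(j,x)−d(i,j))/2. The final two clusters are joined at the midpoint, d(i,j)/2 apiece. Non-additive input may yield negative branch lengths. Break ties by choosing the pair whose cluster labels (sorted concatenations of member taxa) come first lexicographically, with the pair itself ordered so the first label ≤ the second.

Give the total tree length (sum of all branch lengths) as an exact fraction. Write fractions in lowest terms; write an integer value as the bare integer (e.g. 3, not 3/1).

215/4

iteration 1: select C,L (d=35, Q=-121); attach at lengths (95/4, 45/4); label the merged cluster CL
  updated: d(CL,K)=15/2, d(CL,M)=18
iteration 2: select CL,K (d=15/2, Q=-75/2); attach at lengths (27/4, 3/4); label the merged cluster CKL
  updated: d(CKL,M)=45/4
iteration 3: select CKL,M (d=45/4); attach at lengths (45/8, 45/8); label the merged cluster CKLM
final tree: (((C:95/4,L:45/4):27/4,K:3/4):45/8,M:45/8)
total length: 215/4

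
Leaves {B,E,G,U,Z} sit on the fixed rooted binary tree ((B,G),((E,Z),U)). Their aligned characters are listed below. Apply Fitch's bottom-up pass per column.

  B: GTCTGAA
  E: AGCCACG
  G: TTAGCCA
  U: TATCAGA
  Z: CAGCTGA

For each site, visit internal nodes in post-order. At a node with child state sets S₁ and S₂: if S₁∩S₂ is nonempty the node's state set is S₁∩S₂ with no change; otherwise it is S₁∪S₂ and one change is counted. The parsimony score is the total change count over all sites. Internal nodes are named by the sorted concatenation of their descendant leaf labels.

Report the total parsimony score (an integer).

BG@0: {G} ∪ {T} = {G,T} (union, +1)
EZ@0: {A} ∪ {C} = {A,C} (union, +1)
EUZ@0: {A,C} ∪ {T} = {A,C,T} (union, +1)
BEGUZ@0: {G,T} ∩ {A,C,T} = {T} (intersection, +0)
BG@1: {T} ∩ {T} = {T} (intersection, +0)
EZ@1: {G} ∪ {A} = {A,G} (union, +1)
EUZ@1: {A,G} ∩ {A} = {A} (intersection, +0)
BEGUZ@1: {T} ∪ {A} = {A,T} (union, +1)
BG@2: {C} ∪ {A} = {A,C} (union, +1)
EZ@2: {C} ∪ {G} = {C,G} (union, +1)
EUZ@2: {C,G} ∪ {T} = {C,G,T} (union, +1)
BEGUZ@2: {A,C} ∩ {C,G,T} = {C} (intersection, +0)
BG@3: {T} ∪ {G} = {G,T} (union, +1)
EZ@3: {C} ∩ {C} = {C} (intersection, +0)
EUZ@3: {C} ∩ {C} = {C} (intersection, +0)
BEGUZ@3: {G,T} ∪ {C} = {C,G,T} (union, +1)
BG@4: {G} ∪ {C} = {C,G} (union, +1)
EZ@4: {A} ∪ {T} = {A,T} (union, +1)
EUZ@4: {A,T} ∩ {A} = {A} (intersection, +0)
BEGUZ@4: {C,G} ∪ {A} = {A,C,G} (union, +1)
BG@5: {A} ∪ {C} = {A,C} (union, +1)
EZ@5: {C} ∪ {G} = {C,G} (union, +1)
EUZ@5: {C,G} ∩ {G} = {G} (intersection, +0)
BEGUZ@5: {A,C} ∪ {G} = {A,C,G} (union, +1)
BG@6: {A} ∩ {A} = {A} (intersection, +0)
EZ@6: {G} ∪ {A} = {A,G} (union, +1)
EUZ@6: {A,G} ∩ {A} = {A} (intersection, +0)
BEGUZ@6: {A} ∩ {A} = {A} (intersection, +0)
per-site changes: [3, 2, 3, 2, 3, 3, 1]; total = 17

17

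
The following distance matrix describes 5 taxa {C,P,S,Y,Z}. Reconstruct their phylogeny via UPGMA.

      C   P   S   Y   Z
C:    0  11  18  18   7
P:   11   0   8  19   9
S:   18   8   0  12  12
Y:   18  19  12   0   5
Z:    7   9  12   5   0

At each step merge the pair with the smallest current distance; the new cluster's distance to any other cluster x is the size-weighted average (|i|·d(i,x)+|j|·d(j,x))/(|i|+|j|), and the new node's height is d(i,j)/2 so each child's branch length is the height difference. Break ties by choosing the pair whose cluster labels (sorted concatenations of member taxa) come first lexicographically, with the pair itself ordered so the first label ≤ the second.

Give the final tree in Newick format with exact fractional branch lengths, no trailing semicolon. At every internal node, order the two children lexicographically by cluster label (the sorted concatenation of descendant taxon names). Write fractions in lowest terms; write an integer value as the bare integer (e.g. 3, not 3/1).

1. join Y+Z (d=5) ⇒ YZ; edges |Y|=5/2, |Z|=5/2
  updated: d(C,YZ)=25/2, d(P,YZ)=14, d(S,YZ)=12
2. join P+S (d=8) ⇒ PS; edges |P|=4, |S|=4
  updated: d(C,PS)=29/2, d(PS,YZ)=13
3. join C+YZ (d=25/2) ⇒ CYZ; edges |C|=25/4, |YZ|=15/4
  updated: d(CYZ,PS)=27/2
4. join CYZ+PS (d=27/2) ⇒ CPSYZ; edges |CYZ|=1/2, |PS|=11/4
final tree: ((C:25/4,(Y:5/2,Z:5/2):15/4):1/2,(P:4,S:4):11/4)
total length: 105/4

((C:25/4,(Y:5/2,Z:5/2):15/4):1/2,(P:4,S:4):11/4)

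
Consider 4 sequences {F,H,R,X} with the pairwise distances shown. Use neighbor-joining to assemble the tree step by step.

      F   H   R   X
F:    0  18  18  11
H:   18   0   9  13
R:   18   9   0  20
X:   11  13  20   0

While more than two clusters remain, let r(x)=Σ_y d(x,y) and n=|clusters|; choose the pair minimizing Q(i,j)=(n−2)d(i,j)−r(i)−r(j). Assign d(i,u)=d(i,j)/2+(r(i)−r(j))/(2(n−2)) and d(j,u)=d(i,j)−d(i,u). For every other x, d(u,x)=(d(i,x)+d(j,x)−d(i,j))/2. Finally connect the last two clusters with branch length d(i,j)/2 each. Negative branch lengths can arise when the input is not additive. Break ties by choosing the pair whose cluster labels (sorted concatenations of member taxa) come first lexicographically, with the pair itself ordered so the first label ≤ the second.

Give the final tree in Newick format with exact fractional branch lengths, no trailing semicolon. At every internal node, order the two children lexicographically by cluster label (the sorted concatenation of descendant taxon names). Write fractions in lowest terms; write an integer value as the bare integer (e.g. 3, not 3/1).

1. join F+X (d=11, Q=-69) ⇒ FX; edges |F|=25/4, |X|=19/4
  updated: d(FX,H)=10, d(FX,R)=27/2
2. join FX+H (d=10, Q=-65/2) ⇒ FHX; edges |FX|=29/4, |H|=11/4
  updated: d(FHX,R)=25/4
3. join FHX+R (d=25/4) ⇒ FHRX; edges |FHX|=25/8, |R|=25/8
final tree: (((F:25/4,X:19/4):29/4,H:11/4):25/8,R:25/8)
total length: 109/4

(((F:25/4,X:19/4):29/4,H:11/4):25/8,R:25/8)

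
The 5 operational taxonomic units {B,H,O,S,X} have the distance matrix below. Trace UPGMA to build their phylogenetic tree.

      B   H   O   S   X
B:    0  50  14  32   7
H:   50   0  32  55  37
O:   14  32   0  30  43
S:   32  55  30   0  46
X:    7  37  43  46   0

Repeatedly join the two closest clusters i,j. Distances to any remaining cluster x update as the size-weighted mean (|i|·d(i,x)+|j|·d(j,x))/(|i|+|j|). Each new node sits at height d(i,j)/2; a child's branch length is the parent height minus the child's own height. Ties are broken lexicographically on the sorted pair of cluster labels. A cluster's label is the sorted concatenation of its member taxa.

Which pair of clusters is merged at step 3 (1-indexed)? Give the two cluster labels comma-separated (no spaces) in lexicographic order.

BOX,S

1. join B+X (d=7) ⇒ BX; edges |B|=7/2, |X|=7/2
  updated: d(BX,H)=87/2, d(BX,O)=57/2, d(BX,S)=39
2. join BX+O (d=57/2) ⇒ BOX; edges |BX|=43/4, |O|=57/4
  updated: d(BOX,H)=119/3, d(BOX,S)=36
3. join BOX+S (d=36) ⇒ BOSX; edges |BOX|=15/4, |S|=18
  updated: d(BOSX,H)=87/2
4. join BOSX+H (d=87/2) ⇒ BHOSX; edges |BOSX|=15/4, |H|=87/4
final tree: ((((B:7/2,X:7/2):43/4,O:57/4):15/4,S:18):15/4,H:87/4)
total length: 317/4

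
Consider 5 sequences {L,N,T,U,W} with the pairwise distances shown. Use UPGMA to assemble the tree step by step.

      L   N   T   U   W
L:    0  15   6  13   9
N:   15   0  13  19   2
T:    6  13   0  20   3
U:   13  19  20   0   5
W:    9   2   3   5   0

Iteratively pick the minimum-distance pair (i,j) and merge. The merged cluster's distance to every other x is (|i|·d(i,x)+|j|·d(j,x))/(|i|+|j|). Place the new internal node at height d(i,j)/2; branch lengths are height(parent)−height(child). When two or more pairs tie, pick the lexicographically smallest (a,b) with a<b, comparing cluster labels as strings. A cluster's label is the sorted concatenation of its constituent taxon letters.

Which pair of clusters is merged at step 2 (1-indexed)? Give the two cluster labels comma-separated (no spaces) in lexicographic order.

L,T

iteration 1: select N,W (d=2); attach at lengths (1, 1); label the merged cluster NW
  updated: d(L,NW)=12, d(NW,T)=8, d(NW,U)=12
iteration 2: select L,T (d=6); attach at lengths (3, 3); label the merged cluster LT
  updated: d(LT,NW)=10, d(LT,U)=33/2
iteration 3: select LT,NW (d=10); attach at lengths (2, 4); label the merged cluster LNTW
  updated: d(LNTW,U)=57/4
iteration 4: select LNTW,U (d=57/4); attach at lengths (17/8, 57/8); label the merged cluster LNTUW
final tree: (((L:3,T:3):2,(N:1,W:1):4):17/8,U:57/8)
total length: 93/4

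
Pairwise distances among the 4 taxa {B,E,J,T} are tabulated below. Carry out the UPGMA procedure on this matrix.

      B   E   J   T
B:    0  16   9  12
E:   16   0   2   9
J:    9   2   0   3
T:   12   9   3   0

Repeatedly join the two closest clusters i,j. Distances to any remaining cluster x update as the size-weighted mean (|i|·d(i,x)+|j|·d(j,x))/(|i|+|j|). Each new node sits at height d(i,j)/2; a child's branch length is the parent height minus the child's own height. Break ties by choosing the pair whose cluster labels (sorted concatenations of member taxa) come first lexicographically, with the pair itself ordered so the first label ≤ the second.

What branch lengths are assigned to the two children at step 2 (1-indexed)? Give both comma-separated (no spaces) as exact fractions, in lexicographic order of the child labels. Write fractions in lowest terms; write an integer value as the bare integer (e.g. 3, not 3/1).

1. join E+J (d=2) ⇒ EJ; edges |E|=1, |J|=1
  updated: d(B,EJ)=25/2, d(EJ,T)=6
2. join EJ+T (d=6) ⇒ EJT; edges |EJ|=2, |T|=3
  updated: d(B,EJT)=37/3
3. join B+EJT (d=37/3) ⇒ BEJT; edges |B|=37/6, |EJT|=19/6
final tree: (B:37/6,((E:1,J:1):2,T:3):19/6)
total length: 49/3

2,3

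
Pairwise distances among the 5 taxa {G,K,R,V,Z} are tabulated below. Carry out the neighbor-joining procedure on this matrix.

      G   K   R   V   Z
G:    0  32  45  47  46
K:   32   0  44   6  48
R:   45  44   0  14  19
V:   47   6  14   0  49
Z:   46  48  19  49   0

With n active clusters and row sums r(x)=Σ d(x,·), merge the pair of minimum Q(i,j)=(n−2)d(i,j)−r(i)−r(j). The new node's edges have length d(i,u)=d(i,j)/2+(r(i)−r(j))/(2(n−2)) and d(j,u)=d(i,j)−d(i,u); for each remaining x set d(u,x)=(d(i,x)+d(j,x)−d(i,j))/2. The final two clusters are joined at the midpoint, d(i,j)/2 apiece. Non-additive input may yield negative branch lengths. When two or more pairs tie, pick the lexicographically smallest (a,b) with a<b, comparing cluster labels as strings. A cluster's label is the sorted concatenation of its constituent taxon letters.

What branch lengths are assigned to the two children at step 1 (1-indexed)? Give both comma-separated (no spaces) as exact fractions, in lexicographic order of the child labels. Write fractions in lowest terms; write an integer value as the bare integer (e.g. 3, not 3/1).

iteration 1: select K,V (d=6, Q=-228); attach at lengths (16/3, 2/3); label the merged cluster KV
  updated: d(G,KV)=73/2, d(KV,R)=26, d(KV,Z)=91/2
iteration 2: select G,KV (d=73/2, Q=-325/2); attach at lengths (185/8, 107/8); label the merged cluster GKV
  updated: d(GKV,R)=69/4, d(GKV,Z)=55/2
iteration 3: select GKV,R (d=69/4, Q=-255/4); attach at lengths (103/8, 35/8); label the merged cluster GKRV
  updated: d(GKRV,Z)=117/8
iteration 4: select GKRV,Z (d=117/8); attach at lengths (117/16, 117/16); label the merged cluster GKRVZ
final tree: (((G:185/8,(K:16/3,V:2/3):107/8):103/8,R:35/8):117/16,Z:117/16)
total length: 595/8

16/3,2/3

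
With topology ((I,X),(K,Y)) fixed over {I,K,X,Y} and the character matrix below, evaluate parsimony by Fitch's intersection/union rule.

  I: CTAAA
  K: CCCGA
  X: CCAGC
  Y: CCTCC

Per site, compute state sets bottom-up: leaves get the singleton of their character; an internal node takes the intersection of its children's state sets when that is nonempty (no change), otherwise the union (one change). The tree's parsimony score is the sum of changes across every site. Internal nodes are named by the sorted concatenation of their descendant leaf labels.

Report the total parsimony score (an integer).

7

site 0, node IX: I={C} ∩ X={C} → {C} (+0)
site 0, node KY: K={C} ∩ Y={C} → {C} (+0)
site 0, node IKXY: IX={C} ∩ KY={C} → {C} (+0)
site 1, node IX: I={T} ∪ X={C} → {C,T} (+1)
site 1, node KY: K={C} ∩ Y={C} → {C} (+0)
site 1, node IKXY: IX={C,T} ∩ KY={C} → {C} (+0)
site 2, node IX: I={A} ∩ X={A} → {A} (+0)
site 2, node KY: K={C} ∪ Y={T} → {C,T} (+1)
site 2, node IKXY: IX={A} ∪ KY={C,T} → {A,C,T} (+1)
site 3, node IX: I={A} ∪ X={G} → {A,G} (+1)
site 3, node KY: K={G} ∪ Y={C} → {C,G} (+1)
site 3, node IKXY: IX={A,G} ∩ KY={C,G} → {G} (+0)
site 4, node IX: I={A} ∪ X={C} → {A,C} (+1)
site 4, node KY: K={A} ∪ Y={C} → {A,C} (+1)
site 4, node IKXY: IX={A,C} ∩ KY={A,C} → {A,C} (+0)
per-site changes: [0, 1, 2, 2, 2]; total = 7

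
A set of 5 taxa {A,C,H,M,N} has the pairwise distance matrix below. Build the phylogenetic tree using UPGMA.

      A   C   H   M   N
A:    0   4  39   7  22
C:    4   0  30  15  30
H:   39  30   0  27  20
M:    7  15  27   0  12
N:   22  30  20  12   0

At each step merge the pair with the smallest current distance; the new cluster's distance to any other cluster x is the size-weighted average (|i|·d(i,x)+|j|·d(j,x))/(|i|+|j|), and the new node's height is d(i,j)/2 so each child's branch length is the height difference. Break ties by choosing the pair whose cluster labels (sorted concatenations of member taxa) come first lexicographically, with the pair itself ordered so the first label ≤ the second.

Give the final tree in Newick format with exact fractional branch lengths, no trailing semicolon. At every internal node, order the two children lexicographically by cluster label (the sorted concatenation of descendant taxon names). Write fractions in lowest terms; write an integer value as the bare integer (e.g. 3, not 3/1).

step 1: merge (A,C) at d=4; branch lengths A→2, C→2; new cluster AC
  updated: d(AC,H)=69/2, d(AC,M)=11, d(AC,N)=26
step 2: merge (AC,M) at d=11; branch lengths AC→7/2, M→11/2; new cluster ACM
  updated: d(ACM,H)=32, d(ACM,N)=64/3
step 3: merge (H,N) at d=20; branch lengths H→10, N→10; new cluster HN
  updated: d(ACM,HN)=80/3
step 4: merge (ACM,HN) at d=80/3; branch lengths ACM→47/6, HN→10/3; new cluster ACHMN
final tree: (((A:2,C:2):7/2,M:11/2):47/6,(H:10,N:10):10/3)
total length: 265/6

(((A:2,C:2):7/2,M:11/2):47/6,(H:10,N:10):10/3)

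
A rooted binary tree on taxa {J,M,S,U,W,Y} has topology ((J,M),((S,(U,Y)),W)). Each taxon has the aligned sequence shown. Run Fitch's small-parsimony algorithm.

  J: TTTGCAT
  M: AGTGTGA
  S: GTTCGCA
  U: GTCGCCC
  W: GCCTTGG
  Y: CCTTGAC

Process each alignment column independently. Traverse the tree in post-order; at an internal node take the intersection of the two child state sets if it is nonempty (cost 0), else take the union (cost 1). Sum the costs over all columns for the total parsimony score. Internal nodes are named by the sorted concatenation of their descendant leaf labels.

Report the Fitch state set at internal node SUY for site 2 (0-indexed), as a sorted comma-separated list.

[col 0] JM: children J:{T}, M:{A} ∪→ {A,T}; cost 1
[col 0] UY: children U:{G}, Y:{C} ∪→ {C,G}; cost 1
[col 0] SUY: children S:{G}, UY:{C,G} ∩→ {G}; cost 0
[col 0] SUWY: children SUY:{G}, W:{G} ∩→ {G}; cost 0
[col 0] JMSUWY: children JM:{A,T}, SUWY:{G} ∪→ {A,G,T}; cost 1
[col 1] JM: children J:{T}, M:{G} ∪→ {G,T}; cost 1
[col 1] UY: children U:{T}, Y:{C} ∪→ {C,T}; cost 1
[col 1] SUY: children S:{T}, UY:{C,T} ∩→ {T}; cost 0
[col 1] SUWY: children SUY:{T}, W:{C} ∪→ {C,T}; cost 1
[col 1] JMSUWY: children JM:{G,T}, SUWY:{C,T} ∩→ {T}; cost 0
[col 2] JM: children J:{T}, M:{T} ∩→ {T}; cost 0
[col 2] UY: children U:{C}, Y:{T} ∪→ {C,T}; cost 1
[col 2] SUY: children S:{T}, UY:{C,T} ∩→ {T}; cost 0
[col 2] SUWY: children SUY:{T}, W:{C} ∪→ {C,T}; cost 1
[col 2] JMSUWY: children JM:{T}, SUWY:{C,T} ∩→ {T}; cost 0
[col 3] JM: children J:{G}, M:{G} ∩→ {G}; cost 0
[col 3] UY: children U:{G}, Y:{T} ∪→ {G,T}; cost 1
[col 3] SUY: children S:{C}, UY:{G,T} ∪→ {C,G,T}; cost 1
[col 3] SUWY: children SUY:{C,G,T}, W:{T} ∩→ {T}; cost 0
[col 3] JMSUWY: children JM:{G}, SUWY:{T} ∪→ {G,T}; cost 1
[col 4] JM: children J:{C}, M:{T} ∪→ {C,T}; cost 1
[col 4] UY: children U:{C}, Y:{G} ∪→ {C,G}; cost 1
[col 4] SUY: children S:{G}, UY:{C,G} ∩→ {G}; cost 0
[col 4] SUWY: children SUY:{G}, W:{T} ∪→ {G,T}; cost 1
[col 4] JMSUWY: children JM:{C,T}, SUWY:{G,T} ∩→ {T}; cost 0
[col 5] JM: children J:{A}, M:{G} ∪→ {A,G}; cost 1
[col 5] UY: children U:{C}, Y:{A} ∪→ {A,C}; cost 1
[col 5] SUY: children S:{C}, UY:{A,C} ∩→ {C}; cost 0
[col 5] SUWY: children SUY:{C}, W:{G} ∪→ {C,G}; cost 1
[col 5] JMSUWY: children JM:{A,G}, SUWY:{C,G} ∩→ {G}; cost 0
[col 6] JM: children J:{T}, M:{A} ∪→ {A,T}; cost 1
[col 6] UY: children U:{C}, Y:{C} ∩→ {C}; cost 0
[col 6] SUY: children S:{A}, UY:{C} ∪→ {A,C}; cost 1
[col 6] SUWY: children SUY:{A,C}, W:{G} ∪→ {A,C,G}; cost 1
[col 6] JMSUWY: children JM:{A,T}, SUWY:{A,C,G} ∩→ {A}; cost 0
per-site changes: [3, 3, 2, 3, 3, 3, 3]; total = 20

T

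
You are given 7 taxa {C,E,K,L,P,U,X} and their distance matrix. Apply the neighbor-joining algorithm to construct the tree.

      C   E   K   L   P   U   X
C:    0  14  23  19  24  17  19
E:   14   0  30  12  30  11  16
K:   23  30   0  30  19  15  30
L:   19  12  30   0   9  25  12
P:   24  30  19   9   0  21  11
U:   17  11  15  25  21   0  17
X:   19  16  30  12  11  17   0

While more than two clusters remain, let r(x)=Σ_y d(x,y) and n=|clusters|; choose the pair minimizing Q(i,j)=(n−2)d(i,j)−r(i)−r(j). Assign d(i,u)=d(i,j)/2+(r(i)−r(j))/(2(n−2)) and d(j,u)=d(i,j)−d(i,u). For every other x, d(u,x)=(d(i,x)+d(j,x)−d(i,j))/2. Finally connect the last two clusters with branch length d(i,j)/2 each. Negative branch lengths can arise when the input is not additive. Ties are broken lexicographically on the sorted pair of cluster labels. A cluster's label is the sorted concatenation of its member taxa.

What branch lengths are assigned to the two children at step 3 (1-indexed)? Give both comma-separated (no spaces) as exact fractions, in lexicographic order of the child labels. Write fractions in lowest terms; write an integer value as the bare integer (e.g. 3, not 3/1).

61/24,107/24

1. join K+U (d=15, Q=-178) ⇒ KU; edges |K|=58/5, |U|=17/5
  updated: d(C,KU)=25/2, d(E,KU)=13, d(KU,L)=20, d(KU,P)=25/2, d(KU,X)=16
2. join L+P (d=9, Q=-245/2) ⇒ LP; edges |L|=43/16, |P|=101/16
  updated: d(C,LP)=17, d(E,LP)=33/2, d(KU,LP)=47/4, d(LP,X)=7
3. join LP+X (d=7, Q=-357/4) ⇒ LPX; edges |LP|=61/24, |X|=107/24
  updated: d(C,LPX)=29/2, d(E,LPX)=51/4, d(KU,LPX)=83/8
4. join C+E (d=14, Q=-211/4) ⇒ CE; edges |C|=117/16, |E|=107/16
  updated: d(CE,KU)=23/4, d(CE,LPX)=53/8
5. join CE+KU (d=23/4, Q=-91/4) ⇒ CEKU; edges |CE|=1, |KU|=19/4
  updated: d(CEKU,LPX)=45/8
6. join CEKU+LPX (d=45/8) ⇒ CEKLPUX; edges |CEKU|=45/16, |LPX|=45/16
final tree: (((C:117/16,E:107/16):1,(K:58/5,U:17/5):19/4):45/16,((L:43/16,P:101/16):61/24,X:107/24):45/16)
total length: 451/8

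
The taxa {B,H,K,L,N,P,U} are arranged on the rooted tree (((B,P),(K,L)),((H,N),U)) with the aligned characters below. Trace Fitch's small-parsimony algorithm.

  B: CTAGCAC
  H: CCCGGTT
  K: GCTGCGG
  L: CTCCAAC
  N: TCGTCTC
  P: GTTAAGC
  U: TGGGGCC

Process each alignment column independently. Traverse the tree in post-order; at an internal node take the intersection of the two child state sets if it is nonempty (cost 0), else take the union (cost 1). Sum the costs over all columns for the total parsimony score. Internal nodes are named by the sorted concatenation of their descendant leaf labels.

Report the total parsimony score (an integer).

24

site 0, node BP: B={C} ∪ P={G} → {C,G} (+1)
site 0, node KL: K={G} ∪ L={C} → {C,G} (+1)
site 0, node BKLP: BP={C,G} ∩ KL={C,G} → {C,G} (+0)
site 0, node HN: H={C} ∪ N={T} → {C,T} (+1)
site 0, node HNU: HN={C,T} ∩ U={T} → {T} (+0)
site 0, node BHKLNPU: BKLP={C,G} ∪ HNU={T} → {C,G,T} (+1)
site 1, node BP: B={T} ∩ P={T} → {T} (+0)
site 1, node KL: K={C} ∪ L={T} → {C,T} (+1)
site 1, node BKLP: BP={T} ∩ KL={C,T} → {T} (+0)
site 1, node HN: H={C} ∩ N={C} → {C} (+0)
site 1, node HNU: HN={C} ∪ U={G} → {C,G} (+1)
site 1, node BHKLNPU: BKLP={T} ∪ HNU={C,G} → {C,G,T} (+1)
site 2, node BP: B={A} ∪ P={T} → {A,T} (+1)
site 2, node KL: K={T} ∪ L={C} → {C,T} (+1)
site 2, node BKLP: BP={A,T} ∩ KL={C,T} → {T} (+0)
site 2, node HN: H={C} ∪ N={G} → {C,G} (+1)
site 2, node HNU: HN={C,G} ∩ U={G} → {G} (+0)
site 2, node BHKLNPU: BKLP={T} ∪ HNU={G} → {G,T} (+1)
site 3, node BP: B={G} ∪ P={A} → {A,G} (+1)
site 3, node KL: K={G} ∪ L={C} → {C,G} (+1)
site 3, node BKLP: BP={A,G} ∩ KL={C,G} → {G} (+0)
site 3, node HN: H={G} ∪ N={T} → {G,T} (+1)
site 3, node HNU: HN={G,T} ∩ U={G} → {G} (+0)
site 3, node BHKLNPU: BKLP={G} ∩ HNU={G} → {G} (+0)
site 4, node BP: B={C} ∪ P={A} → {A,C} (+1)
site 4, node KL: K={C} ∪ L={A} → {A,C} (+1)
site 4, node BKLP: BP={A,C} ∩ KL={A,C} → {A,C} (+0)
site 4, node HN: H={G} ∪ N={C} → {C,G} (+1)
site 4, node HNU: HN={C,G} ∩ U={G} → {G} (+0)
site 4, node BHKLNPU: BKLP={A,C} ∪ HNU={G} → {A,C,G} (+1)
site 5, node BP: B={A} ∪ P={G} → {A,G} (+1)
site 5, node KL: K={G} ∪ L={A} → {A,G} (+1)
site 5, node BKLP: BP={A,G} ∩ KL={A,G} → {A,G} (+0)
site 5, node HN: H={T} ∩ N={T} → {T} (+0)
site 5, node HNU: HN={T} ∪ U={C} → {C,T} (+1)
site 5, node BHKLNPU: BKLP={A,G} ∪ HNU={C,T} → {A,C,G,T} (+1)
site 6, node BP: B={C} ∩ P={C} → {C} (+0)
site 6, node KL: K={G} ∪ L={C} → {C,G} (+1)
site 6, node BKLP: BP={C} ∩ KL={C,G} → {C} (+0)
site 6, node HN: H={T} ∪ N={C} → {C,T} (+1)
site 6, node HNU: HN={C,T} ∩ U={C} → {C} (+0)
site 6, node BHKLNPU: BKLP={C} ∩ HNU={C} → {C} (+0)
per-site changes: [4, 3, 4, 3, 4, 4, 2]; total = 24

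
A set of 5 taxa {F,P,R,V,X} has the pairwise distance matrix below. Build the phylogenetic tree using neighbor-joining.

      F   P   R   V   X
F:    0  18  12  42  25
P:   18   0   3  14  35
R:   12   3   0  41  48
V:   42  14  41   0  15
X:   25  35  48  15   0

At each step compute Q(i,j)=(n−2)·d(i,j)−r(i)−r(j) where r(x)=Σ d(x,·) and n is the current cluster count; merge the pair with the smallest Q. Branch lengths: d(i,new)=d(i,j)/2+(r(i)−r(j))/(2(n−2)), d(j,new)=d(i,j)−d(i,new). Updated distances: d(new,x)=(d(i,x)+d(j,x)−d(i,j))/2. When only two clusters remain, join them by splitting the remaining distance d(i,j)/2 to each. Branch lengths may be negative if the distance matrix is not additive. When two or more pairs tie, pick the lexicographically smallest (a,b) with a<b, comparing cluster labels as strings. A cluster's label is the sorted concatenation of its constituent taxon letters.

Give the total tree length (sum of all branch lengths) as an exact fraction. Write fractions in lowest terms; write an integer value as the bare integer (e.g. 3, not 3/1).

step 1: merge (V,X) at d=15, Q=-190; branch lengths V→17/3, X→28/3; new cluster VX
  updated: d(F,VX)=26, d(P,VX)=17, d(R,VX)=37
step 2: merge (F,R) at d=12, Q=-84; branch lengths F→7, R→5; new cluster FR
  updated: d(FR,P)=9/2, d(FR,VX)=51/2
step 3: merge (FR,P) at d=9/2, Q=-47; branch lengths FR→13/2, P→-2; new cluster FPR
  updated: d(FPR,VX)=19
step 4: merge (FPR,VX) at d=19; branch lengths FPR→19/2, VX→19/2; new cluster FPRVX
final tree: (((F:7,R:5):13/2,P:-2):19/2,(V:17/3,X:28/3):19/2)
total length: 101/2

101/2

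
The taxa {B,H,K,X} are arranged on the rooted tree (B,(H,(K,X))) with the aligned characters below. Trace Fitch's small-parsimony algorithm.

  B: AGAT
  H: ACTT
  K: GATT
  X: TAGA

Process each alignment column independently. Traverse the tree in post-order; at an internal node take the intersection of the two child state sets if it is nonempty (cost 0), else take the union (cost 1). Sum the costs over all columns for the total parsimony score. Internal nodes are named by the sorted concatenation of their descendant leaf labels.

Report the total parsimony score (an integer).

KX@0: {G} ∪ {T} = {G,T} (union, +1)
HKX@0: {A} ∪ {G,T} = {A,G,T} (union, +1)
BHKX@0: {A} ∩ {A,G,T} = {A} (intersection, +0)
KX@1: {A} ∩ {A} = {A} (intersection, +0)
HKX@1: {C} ∪ {A} = {A,C} (union, +1)
BHKX@1: {G} ∪ {A,C} = {A,C,G} (union, +1)
KX@2: {T} ∪ {G} = {G,T} (union, +1)
HKX@2: {T} ∩ {G,T} = {T} (intersection, +0)
BHKX@2: {A} ∪ {T} = {A,T} (union, +1)
KX@3: {T} ∪ {A} = {A,T} (union, +1)
HKX@3: {T} ∩ {A,T} = {T} (intersection, +0)
BHKX@3: {T} ∩ {T} = {T} (intersection, +0)
per-site changes: [2, 2, 2, 1]; total = 7

7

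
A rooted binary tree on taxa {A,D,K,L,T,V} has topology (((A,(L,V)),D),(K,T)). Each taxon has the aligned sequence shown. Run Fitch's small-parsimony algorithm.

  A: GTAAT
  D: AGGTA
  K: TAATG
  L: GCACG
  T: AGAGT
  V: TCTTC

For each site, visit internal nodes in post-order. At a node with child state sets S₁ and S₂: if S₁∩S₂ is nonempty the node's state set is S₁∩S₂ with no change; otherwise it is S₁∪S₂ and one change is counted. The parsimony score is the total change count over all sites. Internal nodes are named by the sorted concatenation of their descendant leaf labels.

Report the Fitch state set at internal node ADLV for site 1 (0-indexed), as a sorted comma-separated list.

site 0, node LV: L={G} ∪ V={T} → {G,T} (+1)
site 0, node ALV: A={G} ∩ LV={G,T} → {G} (+0)
site 0, node ADLV: ALV={G} ∪ D={A} → {A,G} (+1)
site 0, node KT: K={T} ∪ T={A} → {A,T} (+1)
site 0, node ADKLTV: ADLV={A,G} ∩ KT={A,T} → {A} (+0)
site 1, node LV: L={C} ∩ V={C} → {C} (+0)
site 1, node ALV: A={T} ∪ LV={C} → {C,T} (+1)
site 1, node ADLV: ALV={C,T} ∪ D={G} → {C,G,T} (+1)
site 1, node KT: K={A} ∪ T={G} → {A,G} (+1)
site 1, node ADKLTV: ADLV={C,G,T} ∩ KT={A,G} → {G} (+0)
site 2, node LV: L={A} ∪ V={T} → {A,T} (+1)
site 2, node ALV: A={A} ∩ LV={A,T} → {A} (+0)
site 2, node ADLV: ALV={A} ∪ D={G} → {A,G} (+1)
site 2, node KT: K={A} ∩ T={A} → {A} (+0)
site 2, node ADKLTV: ADLV={A,G} ∩ KT={A} → {A} (+0)
site 3, node LV: L={C} ∪ V={T} → {C,T} (+1)
site 3, node ALV: A={A} ∪ LV={C,T} → {A,C,T} (+1)
site 3, node ADLV: ALV={A,C,T} ∩ D={T} → {T} (+0)
site 3, node KT: K={T} ∪ T={G} → {G,T} (+1)
site 3, node ADKLTV: ADLV={T} ∩ KT={G,T} → {T} (+0)
site 4, node LV: L={G} ∪ V={C} → {C,G} (+1)
site 4, node ALV: A={T} ∪ LV={C,G} → {C,G,T} (+1)
site 4, node ADLV: ALV={C,G,T} ∪ D={A} → {A,C,G,T} (+1)
site 4, node KT: K={G} ∪ T={T} → {G,T} (+1)
site 4, node ADKLTV: ADLV={A,C,G,T} ∩ KT={G,T} → {G,T} (+0)
per-site changes: [3, 3, 2, 3, 4]; total = 15

C,G,T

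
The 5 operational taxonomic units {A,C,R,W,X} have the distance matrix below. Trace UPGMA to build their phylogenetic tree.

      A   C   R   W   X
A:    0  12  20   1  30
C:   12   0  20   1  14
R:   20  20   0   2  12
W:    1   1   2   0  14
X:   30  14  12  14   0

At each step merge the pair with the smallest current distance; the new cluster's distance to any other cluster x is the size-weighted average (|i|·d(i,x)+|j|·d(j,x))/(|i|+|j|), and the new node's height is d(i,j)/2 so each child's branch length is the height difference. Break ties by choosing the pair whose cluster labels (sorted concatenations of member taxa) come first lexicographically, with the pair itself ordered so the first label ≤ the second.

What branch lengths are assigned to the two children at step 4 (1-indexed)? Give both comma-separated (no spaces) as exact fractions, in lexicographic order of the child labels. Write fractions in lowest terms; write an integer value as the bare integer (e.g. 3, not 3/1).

1. join A+W (d=1) ⇒ AW; edges |A|=1/2, |W|=1/2
  updated: d(AW,C)=13/2, d(AW,R)=11, d(AW,X)=22
2. join AW+C (d=13/2) ⇒ ACW; edges |AW|=11/4, |C|=13/4
  updated: d(ACW,R)=14, d(ACW,X)=58/3
3. join R+X (d=12) ⇒ RX; edges |R|=6, |X|=6
  updated: d(ACW,RX)=50/3
4. join ACW+RX (d=50/3) ⇒ ACRWX; edges |ACW|=61/12, |RX|=7/3
final tree: (((A:1/2,W:1/2):11/4,C:13/4):61/12,(R:6,X:6):7/3)
total length: 317/12

61/12,7/3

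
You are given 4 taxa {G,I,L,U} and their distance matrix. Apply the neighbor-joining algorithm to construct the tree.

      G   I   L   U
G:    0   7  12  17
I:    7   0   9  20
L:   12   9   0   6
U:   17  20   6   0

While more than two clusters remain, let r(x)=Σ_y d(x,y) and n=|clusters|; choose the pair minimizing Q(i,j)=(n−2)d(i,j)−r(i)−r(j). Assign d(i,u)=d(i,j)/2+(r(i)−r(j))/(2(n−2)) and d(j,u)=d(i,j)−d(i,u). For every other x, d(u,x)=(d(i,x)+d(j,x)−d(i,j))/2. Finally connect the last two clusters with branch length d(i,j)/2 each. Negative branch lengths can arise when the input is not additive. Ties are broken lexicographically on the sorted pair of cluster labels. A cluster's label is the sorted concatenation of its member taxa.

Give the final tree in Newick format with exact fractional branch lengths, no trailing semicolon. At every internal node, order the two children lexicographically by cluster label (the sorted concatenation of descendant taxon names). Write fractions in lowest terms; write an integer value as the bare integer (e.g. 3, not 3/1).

(((G:7/2,I:7/2):8,L:-1):7/2,U:7/2)

step 1: merge (G,I) at d=7, Q=-58; branch lengths G→7/2, I→7/2; new cluster GI
  updated: d(GI,L)=7, d(GI,U)=15
step 2: merge (GI,L) at d=7, Q=-28; branch lengths GI→8, L→-1; new cluster GIL
  updated: d(GIL,U)=7
step 3: merge (GIL,U) at d=7; branch lengths GIL→7/2, U→7/2; new cluster GILU
final tree: (((G:7/2,I:7/2):8,L:-1):7/2,U:7/2)
total length: 21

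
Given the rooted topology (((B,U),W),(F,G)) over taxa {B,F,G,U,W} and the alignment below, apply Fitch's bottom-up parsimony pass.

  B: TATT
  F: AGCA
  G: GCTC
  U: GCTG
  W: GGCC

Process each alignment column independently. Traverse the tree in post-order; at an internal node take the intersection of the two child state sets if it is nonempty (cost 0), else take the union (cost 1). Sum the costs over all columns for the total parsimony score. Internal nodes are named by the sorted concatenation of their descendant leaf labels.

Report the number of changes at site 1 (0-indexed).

3

site 0, node BU: B={T} ∪ U={G} → {G,T} (+1)
site 0, node BUW: BU={G,T} ∩ W={G} → {G} (+0)
site 0, node FG: F={A} ∪ G={G} → {A,G} (+1)
site 0, node BFGUW: BUW={G} ∩ FG={A,G} → {G} (+0)
site 1, node BU: B={A} ∪ U={C} → {A,C} (+1)
site 1, node BUW: BU={A,C} ∪ W={G} → {A,C,G} (+1)
site 1, node FG: F={G} ∪ G={C} → {C,G} (+1)
site 1, node BFGUW: BUW={A,C,G} ∩ FG={C,G} → {C,G} (+0)
site 2, node BU: B={T} ∩ U={T} → {T} (+0)
site 2, node BUW: BU={T} ∪ W={C} → {C,T} (+1)
site 2, node FG: F={C} ∪ G={T} → {C,T} (+1)
site 2, node BFGUW: BUW={C,T} ∩ FG={C,T} → {C,T} (+0)
site 3, node BU: B={T} ∪ U={G} → {G,T} (+1)
site 3, node BUW: BU={G,T} ∪ W={C} → {C,G,T} (+1)
site 3, node FG: F={A} ∪ G={C} → {A,C} (+1)
site 3, node BFGUW: BUW={C,G,T} ∩ FG={A,C} → {C} (+0)
per-site changes: [2, 3, 2, 3]; total = 10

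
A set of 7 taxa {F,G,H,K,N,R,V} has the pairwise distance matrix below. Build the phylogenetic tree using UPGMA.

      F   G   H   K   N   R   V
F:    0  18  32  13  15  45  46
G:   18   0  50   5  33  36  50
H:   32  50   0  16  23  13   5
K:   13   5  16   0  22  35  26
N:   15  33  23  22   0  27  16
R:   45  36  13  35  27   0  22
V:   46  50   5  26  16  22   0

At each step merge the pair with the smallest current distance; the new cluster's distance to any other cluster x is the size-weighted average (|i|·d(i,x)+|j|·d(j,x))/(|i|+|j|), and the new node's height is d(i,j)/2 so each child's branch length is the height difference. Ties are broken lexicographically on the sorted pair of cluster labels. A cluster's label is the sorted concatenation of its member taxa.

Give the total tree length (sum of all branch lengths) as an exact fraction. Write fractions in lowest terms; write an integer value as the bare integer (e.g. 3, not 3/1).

131/2

step 1: merge (G,K) at d=5; branch lengths G→5/2, K→5/2; new cluster GK
  updated: d(F,GK)=31/2, d(GK,H)=33, d(GK,N)=55/2, d(GK,R)=71/2, d(GK,V)=38
step 2: merge (H,V) at d=5; branch lengths H→5/2, V→5/2; new cluster HV
  updated: d(F,HV)=39, d(GK,HV)=71/2, d(HV,N)=39/2, d(HV,R)=35/2
step 3: merge (F,N) at d=15; branch lengths F→15/2, N→15/2; new cluster FN
  updated: d(FN,GK)=43/2, d(FN,HV)=117/4, d(FN,R)=36
step 4: merge (HV,R) at d=35/2; branch lengths HV→25/4, R→35/4; new cluster HRV
  updated: d(FN,HRV)=63/2, d(GK,HRV)=71/2
step 5: merge (FN,GK) at d=43/2; branch lengths FN→13/4, GK→33/4; new cluster FGKN
  updated: d(FGKN,HRV)=67/2
step 6: merge (FGKN,HRV) at d=67/2; branch lengths FGKN→6, HRV→8; new cluster FGHKNRV
final tree: (((F:15/2,N:15/2):13/4,(G:5/2,K:5/2):33/4):6,((H:5/2,V:5/2):25/4,R:35/4):8)
total length: 131/2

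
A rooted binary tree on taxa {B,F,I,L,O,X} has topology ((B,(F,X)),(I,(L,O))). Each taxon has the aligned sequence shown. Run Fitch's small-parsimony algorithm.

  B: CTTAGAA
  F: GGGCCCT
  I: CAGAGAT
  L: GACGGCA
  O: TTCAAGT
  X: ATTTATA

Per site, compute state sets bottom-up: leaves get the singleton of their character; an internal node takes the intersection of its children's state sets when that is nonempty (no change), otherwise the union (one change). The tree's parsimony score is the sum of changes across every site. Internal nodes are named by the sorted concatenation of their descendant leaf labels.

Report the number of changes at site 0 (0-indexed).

4

site 0, node FX: F={G} ∪ X={A} → {A,G} (+1)
site 0, node BFX: B={C} ∪ FX={A,G} → {A,C,G} (+1)
site 0, node LO: L={G} ∪ O={T} → {G,T} (+1)
site 0, node ILO: I={C} ∪ LO={G,T} → {C,G,T} (+1)
site 0, node BFILOX: BFX={A,C,G} ∩ ILO={C,G,T} → {C,G} (+0)
site 1, node FX: F={G} ∪ X={T} → {G,T} (+1)
site 1, node BFX: B={T} ∩ FX={G,T} → {T} (+0)
site 1, node LO: L={A} ∪ O={T} → {A,T} (+1)
site 1, node ILO: I={A} ∩ LO={A,T} → {A} (+0)
site 1, node BFILOX: BFX={T} ∪ ILO={A} → {A,T} (+1)
site 2, node FX: F={G} ∪ X={T} → {G,T} (+1)
site 2, node BFX: B={T} ∩ FX={G,T} → {T} (+0)
site 2, node LO: L={C} ∩ O={C} → {C} (+0)
site 2, node ILO: I={G} ∪ LO={C} → {C,G} (+1)
site 2, node BFILOX: BFX={T} ∪ ILO={C,G} → {C,G,T} (+1)
site 3, node FX: F={C} ∪ X={T} → {C,T} (+1)
site 3, node BFX: B={A} ∪ FX={C,T} → {A,C,T} (+1)
site 3, node LO: L={G} ∪ O={A} → {A,G} (+1)
site 3, node ILO: I={A} ∩ LO={A,G} → {A} (+0)
site 3, node BFILOX: BFX={A,C,T} ∩ ILO={A} → {A} (+0)
site 4, node FX: F={C} ∪ X={A} → {A,C} (+1)
site 4, node BFX: B={G} ∪ FX={A,C} → {A,C,G} (+1)
site 4, node LO: L={G} ∪ O={A} → {A,G} (+1)
site 4, node ILO: I={G} ∩ LO={A,G} → {G} (+0)
site 4, node BFILOX: BFX={A,C,G} ∩ ILO={G} → {G} (+0)
site 5, node FX: F={C} ∪ X={T} → {C,T} (+1)
site 5, node BFX: B={A} ∪ FX={C,T} → {A,C,T} (+1)
site 5, node LO: L={C} ∪ O={G} → {C,G} (+1)
site 5, node ILO: I={A} ∪ LO={C,G} → {A,C,G} (+1)
site 5, node BFILOX: BFX={A,C,T} ∩ ILO={A,C,G} → {A,C} (+0)
site 6, node FX: F={T} ∪ X={A} → {A,T} (+1)
site 6, node BFX: B={A} ∩ FX={A,T} → {A} (+0)
site 6, node LO: L={A} ∪ O={T} → {A,T} (+1)
site 6, node ILO: I={T} ∩ LO={A,T} → {T} (+0)
site 6, node BFILOX: BFX={A} ∪ ILO={T} → {A,T} (+1)
per-site changes: [4, 3, 3, 3, 3, 4, 3]; total = 23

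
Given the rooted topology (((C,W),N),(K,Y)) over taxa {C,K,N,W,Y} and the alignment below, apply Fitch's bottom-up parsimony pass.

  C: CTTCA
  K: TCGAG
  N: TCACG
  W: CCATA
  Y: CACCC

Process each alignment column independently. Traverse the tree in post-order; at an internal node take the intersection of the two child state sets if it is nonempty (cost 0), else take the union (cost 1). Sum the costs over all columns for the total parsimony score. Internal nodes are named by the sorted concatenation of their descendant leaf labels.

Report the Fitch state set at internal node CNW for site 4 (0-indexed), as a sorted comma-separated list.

[col 0] CW: children C:{C}, W:{C} ∩→ {C}; cost 0
[col 0] CNW: children CW:{C}, N:{T} ∪→ {C,T}; cost 1
[col 0] KY: children K:{T}, Y:{C} ∪→ {C,T}; cost 1
[col 0] CKNWY: children CNW:{C,T}, KY:{C,T} ∩→ {C,T}; cost 0
[col 1] CW: children C:{T}, W:{C} ∪→ {C,T}; cost 1
[col 1] CNW: children CW:{C,T}, N:{C} ∩→ {C}; cost 0
[col 1] KY: children K:{C}, Y:{A} ∪→ {A,C}; cost 1
[col 1] CKNWY: children CNW:{C}, KY:{A,C} ∩→ {C}; cost 0
[col 2] CW: children C:{T}, W:{A} ∪→ {A,T}; cost 1
[col 2] CNW: children CW:{A,T}, N:{A} ∩→ {A}; cost 0
[col 2] KY: children K:{G}, Y:{C} ∪→ {C,G}; cost 1
[col 2] CKNWY: children CNW:{A}, KY:{C,G} ∪→ {A,C,G}; cost 1
[col 3] CW: children C:{C}, W:{T} ∪→ {C,T}; cost 1
[col 3] CNW: children CW:{C,T}, N:{C} ∩→ {C}; cost 0
[col 3] KY: children K:{A}, Y:{C} ∪→ {A,C}; cost 1
[col 3] CKNWY: children CNW:{C}, KY:{A,C} ∩→ {C}; cost 0
[col 4] CW: children C:{A}, W:{A} ∩→ {A}; cost 0
[col 4] CNW: children CW:{A}, N:{G} ∪→ {A,G}; cost 1
[col 4] KY: children K:{G}, Y:{C} ∪→ {C,G}; cost 1
[col 4] CKNWY: children CNW:{A,G}, KY:{C,G} ∩→ {G}; cost 0
per-site changes: [2, 2, 3, 2, 2]; total = 11

A,G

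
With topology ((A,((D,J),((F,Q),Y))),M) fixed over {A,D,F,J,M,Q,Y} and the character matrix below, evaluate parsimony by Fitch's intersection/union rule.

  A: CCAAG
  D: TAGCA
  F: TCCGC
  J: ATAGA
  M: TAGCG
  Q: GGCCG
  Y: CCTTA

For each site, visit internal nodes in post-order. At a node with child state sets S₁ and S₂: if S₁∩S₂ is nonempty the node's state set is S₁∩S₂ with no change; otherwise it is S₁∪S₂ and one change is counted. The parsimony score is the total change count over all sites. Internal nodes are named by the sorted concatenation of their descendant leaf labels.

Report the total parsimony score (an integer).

[col 0] DJ: children D:{T}, J:{A} ∪→ {A,T}; cost 1
[col 0] FQ: children F:{T}, Q:{G} ∪→ {G,T}; cost 1
[col 0] FQY: children FQ:{G,T}, Y:{C} ∪→ {C,G,T}; cost 1
[col 0] DFJQY: children DJ:{A,T}, FQY:{C,G,T} ∩→ {T}; cost 0
[col 0] ADFJQY: children A:{C}, DFJQY:{T} ∪→ {C,T}; cost 1
[col 0] ADFJMQY: children ADFJQY:{C,T}, M:{T} ∩→ {T}; cost 0
[col 1] DJ: children D:{A}, J:{T} ∪→ {A,T}; cost 1
[col 1] FQ: children F:{C}, Q:{G} ∪→ {C,G}; cost 1
[col 1] FQY: children FQ:{C,G}, Y:{C} ∩→ {C}; cost 0
[col 1] DFJQY: children DJ:{A,T}, FQY:{C} ∪→ {A,C,T}; cost 1
[col 1] ADFJQY: children A:{C}, DFJQY:{A,C,T} ∩→ {C}; cost 0
[col 1] ADFJMQY: children ADFJQY:{C}, M:{A} ∪→ {A,C}; cost 1
[col 2] DJ: children D:{G}, J:{A} ∪→ {A,G}; cost 1
[col 2] FQ: children F:{C}, Q:{C} ∩→ {C}; cost 0
[col 2] FQY: children FQ:{C}, Y:{T} ∪→ {C,T}; cost 1
[col 2] DFJQY: children DJ:{A,G}, FQY:{C,T} ∪→ {A,C,G,T}; cost 1
[col 2] ADFJQY: children A:{A}, DFJQY:{A,C,G,T} ∩→ {A}; cost 0
[col 2] ADFJMQY: children ADFJQY:{A}, M:{G} ∪→ {A,G}; cost 1
[col 3] DJ: children D:{C}, J:{G} ∪→ {C,G}; cost 1
[col 3] FQ: children F:{G}, Q:{C} ∪→ {C,G}; cost 1
[col 3] FQY: children FQ:{C,G}, Y:{T} ∪→ {C,G,T}; cost 1
[col 3] DFJQY: children DJ:{C,G}, FQY:{C,G,T} ∩→ {C,G}; cost 0
[col 3] ADFJQY: children A:{A}, DFJQY:{C,G} ∪→ {A,C,G}; cost 1
[col 3] ADFJMQY: children ADFJQY:{A,C,G}, M:{C} ∩→ {C}; cost 0
[col 4] DJ: children D:{A}, J:{A} ∩→ {A}; cost 0
[col 4] FQ: children F:{C}, Q:{G} ∪→ {C,G}; cost 1
[col 4] FQY: children FQ:{C,G}, Y:{A} ∪→ {A,C,G}; cost 1
[col 4] DFJQY: children DJ:{A}, FQY:{A,C,G} ∩→ {A}; cost 0
[col 4] ADFJQY: children A:{G}, DFJQY:{A} ∪→ {A,G}; cost 1
[col 4] ADFJMQY: children ADFJQY:{A,G}, M:{G} ∩→ {G}; cost 0
per-site changes: [4, 4, 4, 4, 3]; total = 19

19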